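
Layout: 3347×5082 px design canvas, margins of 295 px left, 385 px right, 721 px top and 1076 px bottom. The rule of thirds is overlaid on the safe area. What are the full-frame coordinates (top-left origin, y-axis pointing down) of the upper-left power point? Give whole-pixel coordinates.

Content width = 3347 − 295 − 385 = 2667 px; content height = 5082 − 721 − 1076 = 3285 px.
Upper-left is one-third across and one-third down within the safe area.
x = 295 + 1 × 2667/3 = 295 + 889.00 ≈ 1184
y = 721 + 1 × 3285/3 = 721 + 1095.00 ≈ 1816

x = 1184 px, y = 1816 px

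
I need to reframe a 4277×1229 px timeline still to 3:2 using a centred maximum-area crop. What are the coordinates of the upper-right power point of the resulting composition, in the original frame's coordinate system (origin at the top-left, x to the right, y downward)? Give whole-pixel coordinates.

x = 2446 px, y = 410 px

4277/1229 > 3/2, so the 3:2 crop keeps the full height 1229 and trims width to 1229 × 3/2 = 1843.50 px.
Left offset = (4277 − 1843.50)/2 = 1216.75 px; top offset = 0.
Upper-right is two-thirds across and one-third down within the crop:
x = 1216.75 + 2 × 1843.50/3 ≈ 2446; y = 0.00 + 1 × 1229.00/3 ≈ 410.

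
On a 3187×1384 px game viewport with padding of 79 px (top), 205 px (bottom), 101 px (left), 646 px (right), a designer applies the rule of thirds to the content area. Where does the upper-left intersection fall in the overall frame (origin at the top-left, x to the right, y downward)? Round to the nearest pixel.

Content width = 3187 − 101 − 646 = 2440 px; content height = 1384 − 79 − 205 = 1100 px.
Upper-left is one-third across and one-third down within the content area.
x = 101 + 1 × 2440/3 = 101 + 813.33 ≈ 914
y = 79 + 1 × 1100/3 = 79 + 366.67 ≈ 446

(914, 446)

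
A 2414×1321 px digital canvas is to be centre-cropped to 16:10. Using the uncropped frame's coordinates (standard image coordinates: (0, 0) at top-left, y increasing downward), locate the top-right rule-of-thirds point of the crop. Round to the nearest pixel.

2414/1321 > 16/10, so the 16:10 crop keeps the full height 1321 and trims width to 1321 × 16/10 = 2113.60 px.
Left offset = (2414 − 2113.60)/2 = 150.20 px; top offset = 0.
Top-right is two-thirds across and one-third down within the crop:
x = 150.20 + 2 × 2113.60/3 ≈ 1559; y = 0.00 + 1 × 1321.00/3 ≈ 440.

x = 1559 px, y = 440 px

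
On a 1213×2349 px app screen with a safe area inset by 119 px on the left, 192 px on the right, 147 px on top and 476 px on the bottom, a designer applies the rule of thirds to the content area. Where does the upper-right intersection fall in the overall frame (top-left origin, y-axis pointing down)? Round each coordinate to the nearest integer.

Content width = 1213 − 119 − 192 = 902 px; content height = 2349 − 147 − 476 = 1726 px.
Upper-right is two-thirds across and one-third down within the content area.
x = 119 + 2 × 902/3 = 119 + 601.33 ≈ 720
y = 147 + 1 × 1726/3 = 147 + 575.33 ≈ 722

(720, 722)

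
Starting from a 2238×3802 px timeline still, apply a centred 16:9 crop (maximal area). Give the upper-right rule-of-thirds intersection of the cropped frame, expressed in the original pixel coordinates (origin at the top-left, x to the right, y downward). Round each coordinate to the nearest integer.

x = 1492 px, y = 1691 px

2238/3802 < 16/9, so the 16:9 crop keeps the full width 2238 and trims height to 2238 × 9/16 = 1258.88 px.
Top offset = (3802 − 1258.88)/2 = 1271.56 px; left offset = 0.
Upper-right is two-thirds across and one-third down within the crop:
x = 0.00 + 2 × 2238.00/3 ≈ 1492; y = 1271.56 + 1 × 1258.88/3 ≈ 1691.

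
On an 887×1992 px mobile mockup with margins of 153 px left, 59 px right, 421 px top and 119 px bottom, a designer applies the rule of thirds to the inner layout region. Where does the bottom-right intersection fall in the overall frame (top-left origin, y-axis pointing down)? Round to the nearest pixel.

(603, 1389)

Content width = 887 − 153 − 59 = 675 px; content height = 1992 − 421 − 119 = 1452 px.
Bottom-right is two-thirds across and two-thirds down within the inner layout region.
x = 153 + 2 × 675/3 = 153 + 450.00 ≈ 603
y = 421 + 2 × 1452/3 = 421 + 968.00 ≈ 1389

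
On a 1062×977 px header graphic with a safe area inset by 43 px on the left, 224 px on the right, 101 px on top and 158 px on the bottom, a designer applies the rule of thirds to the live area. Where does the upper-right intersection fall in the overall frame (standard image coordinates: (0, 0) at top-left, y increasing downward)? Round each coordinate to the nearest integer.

Content width = 1062 − 43 − 224 = 795 px; content height = 977 − 101 − 158 = 718 px.
Upper-right is two-thirds across and one-third down within the live area.
x = 43 + 2 × 795/3 = 43 + 530.00 ≈ 573
y = 101 + 1 × 718/3 = 101 + 239.33 ≈ 340

(573, 340)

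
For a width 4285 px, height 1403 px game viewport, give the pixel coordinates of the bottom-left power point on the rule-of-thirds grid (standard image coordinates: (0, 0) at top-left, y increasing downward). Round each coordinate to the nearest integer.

The bottom-left point sits one-third of the way across and two-thirds of the way down.
x = 1 × 4285/3 ≈ 1428; y = 2 × 1403/3 ≈ 935.

(1428, 935)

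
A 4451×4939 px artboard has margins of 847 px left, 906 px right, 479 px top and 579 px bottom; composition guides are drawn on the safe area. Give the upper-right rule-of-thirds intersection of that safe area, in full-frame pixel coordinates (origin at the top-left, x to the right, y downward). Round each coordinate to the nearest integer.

Content width = 4451 − 847 − 906 = 2698 px; content height = 4939 − 479 − 579 = 3881 px.
Upper-right is two-thirds across and one-third down within the safe area.
x = 847 + 2 × 2698/3 = 847 + 1798.67 ≈ 2646
y = 479 + 1 × 3881/3 = 479 + 1293.67 ≈ 1773

x = 2646 px, y = 1773 px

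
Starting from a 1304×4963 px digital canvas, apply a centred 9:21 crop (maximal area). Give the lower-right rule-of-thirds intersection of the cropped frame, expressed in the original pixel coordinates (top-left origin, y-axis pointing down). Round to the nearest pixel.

1304/4963 < 9/21, so the 9:21 crop keeps the full width 1304 and trims height to 1304 × 21/9 = 3042.67 px.
Top offset = (4963 − 3042.67)/2 = 960.17 px; left offset = 0.
Lower-right is two-thirds across and two-thirds down within the crop:
x = 0.00 + 2 × 1304.00/3 ≈ 869; y = 960.17 + 2 × 3042.67/3 ≈ 2989.

x = 869 px, y = 2989 px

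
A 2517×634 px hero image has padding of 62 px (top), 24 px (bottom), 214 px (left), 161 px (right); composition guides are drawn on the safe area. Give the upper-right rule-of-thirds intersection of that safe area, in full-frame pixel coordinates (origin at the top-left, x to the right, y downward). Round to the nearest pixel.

Content width = 2517 − 214 − 161 = 2142 px; content height = 634 − 62 − 24 = 548 px.
Upper-right is two-thirds across and one-third down within the safe area.
x = 214 + 2 × 2142/3 = 214 + 1428.00 ≈ 1642
y = 62 + 1 × 548/3 = 62 + 182.67 ≈ 245

(1642, 245)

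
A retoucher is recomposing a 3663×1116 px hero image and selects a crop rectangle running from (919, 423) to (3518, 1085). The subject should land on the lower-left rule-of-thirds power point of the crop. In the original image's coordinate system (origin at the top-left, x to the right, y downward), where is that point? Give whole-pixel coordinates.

Crop width = 3518 − 919 = 2599 px; one third is 866.33 px.
Crop height = 1085 − 423 = 662 px; one third is 220.67 px.
The lower-left point is one-third across and two-thirds down within the crop:
x = 919 + 1 × 866.33 ≈ 1785; y = 423 + 2 × 220.67 ≈ 864.

(1785, 864)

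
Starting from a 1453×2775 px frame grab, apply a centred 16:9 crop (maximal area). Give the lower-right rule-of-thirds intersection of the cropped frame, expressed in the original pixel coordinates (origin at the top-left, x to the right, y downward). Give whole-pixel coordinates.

1453/2775 < 16/9, so the 16:9 crop keeps the full width 1453 and trims height to 1453 × 9/16 = 817.31 px.
Top offset = (2775 − 817.31)/2 = 978.84 px; left offset = 0.
Lower-right is two-thirds across and two-thirds down within the crop:
x = 0.00 + 2 × 1453.00/3 ≈ 969; y = 978.84 + 2 × 817.31/3 ≈ 1524.

x = 969 px, y = 1524 px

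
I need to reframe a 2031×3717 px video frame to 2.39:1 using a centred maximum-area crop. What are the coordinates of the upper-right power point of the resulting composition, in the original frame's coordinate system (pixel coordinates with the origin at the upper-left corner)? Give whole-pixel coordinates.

2031/3717 < 2.39/1, so the 2.39:1 crop keeps the full width 2031 and trims height to 2031 × 1/2.39 = 849.79 px.
Top offset = (3717 − 849.79)/2 = 1433.60 px; left offset = 0.
Upper-right is two-thirds across and one-third down within the crop:
x = 0.00 + 2 × 2031.00/3 ≈ 1354; y = 1433.60 + 1 × 849.79/3 ≈ 1717.

(1354, 1717)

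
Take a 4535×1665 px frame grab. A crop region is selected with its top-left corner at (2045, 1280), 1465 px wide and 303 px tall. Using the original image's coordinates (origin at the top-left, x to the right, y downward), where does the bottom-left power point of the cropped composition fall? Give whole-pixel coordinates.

One third of the crop width 1465 is 488.33 px.
One third of the crop height 303 is 101.00 px.
The bottom-left point is one-third across and two-thirds down within the crop:
x = 2045 + 1 × 488.33 ≈ 2533; y = 1280 + 2 × 101.00 ≈ 1482.

x = 2533 px, y = 1482 px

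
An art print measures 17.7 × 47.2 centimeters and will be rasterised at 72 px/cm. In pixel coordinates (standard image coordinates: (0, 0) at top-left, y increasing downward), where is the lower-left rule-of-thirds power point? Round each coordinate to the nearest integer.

x = 425 px, y = 2266 px

In pixels the canvas is 17.7 × 72 = 1274.4 wide and 47.2 × 72 = 3398.4 tall.
The lower-left point is one-third across and two-thirds down:
x = 1 × 1274.4/3 ≈ 425; y = 2 × 3398.4/3 ≈ 2266.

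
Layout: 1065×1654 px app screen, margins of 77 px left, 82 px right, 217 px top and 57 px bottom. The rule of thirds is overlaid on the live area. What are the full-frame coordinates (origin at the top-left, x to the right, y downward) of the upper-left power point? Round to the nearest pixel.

x = 379 px, y = 677 px

Content width = 1065 − 77 − 82 = 906 px; content height = 1654 − 217 − 57 = 1380 px.
Upper-left is one-third across and one-third down within the live area.
x = 77 + 1 × 906/3 = 77 + 302.00 ≈ 379
y = 217 + 1 × 1380/3 = 217 + 460.00 ≈ 677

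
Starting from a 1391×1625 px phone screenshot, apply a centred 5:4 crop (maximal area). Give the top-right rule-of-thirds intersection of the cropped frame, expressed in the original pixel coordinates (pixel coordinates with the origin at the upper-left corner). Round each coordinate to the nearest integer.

x = 927 px, y = 627 px

1391/1625 < 5/4, so the 5:4 crop keeps the full width 1391 and trims height to 1391 × 4/5 = 1112.80 px.
Top offset = (1625 − 1112.80)/2 = 256.10 px; left offset = 0.
Top-right is two-thirds across and one-third down within the crop:
x = 0.00 + 2 × 1391.00/3 ≈ 927; y = 256.10 + 1 × 1112.80/3 ≈ 627.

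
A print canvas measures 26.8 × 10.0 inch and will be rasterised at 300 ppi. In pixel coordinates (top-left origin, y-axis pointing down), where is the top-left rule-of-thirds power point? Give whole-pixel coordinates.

x = 2680 px, y = 1000 px

In pixels the canvas is 26.8 × 300 = 8040 wide and 10.0 × 300 = 3000 tall.
The top-left point is one-third across and one-third down:
x = 1 × 8040/3 ≈ 2680; y = 1 × 3000/3 ≈ 1000.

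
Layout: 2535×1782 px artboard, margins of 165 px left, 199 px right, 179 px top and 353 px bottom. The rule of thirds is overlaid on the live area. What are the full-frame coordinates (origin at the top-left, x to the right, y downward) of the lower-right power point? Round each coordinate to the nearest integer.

Content width = 2535 − 165 − 199 = 2171 px; content height = 1782 − 179 − 353 = 1250 px.
Lower-right is two-thirds across and two-thirds down within the live area.
x = 165 + 2 × 2171/3 = 165 + 1447.33 ≈ 1612
y = 179 + 2 × 1250/3 = 179 + 833.33 ≈ 1012

(1612, 1012)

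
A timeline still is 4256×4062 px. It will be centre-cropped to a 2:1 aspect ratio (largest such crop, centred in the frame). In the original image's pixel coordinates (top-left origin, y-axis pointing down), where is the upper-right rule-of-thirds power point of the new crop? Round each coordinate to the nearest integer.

x = 2837 px, y = 1676 px

4256/4062 < 2/1, so the 2:1 crop keeps the full width 4256 and trims height to 4256 × 1/2 = 2128.00 px.
Top offset = (4062 − 2128.00)/2 = 967.00 px; left offset = 0.
Upper-right is two-thirds across and one-third down within the crop:
x = 0.00 + 2 × 4256.00/3 ≈ 2837; y = 967.00 + 1 × 2128.00/3 ≈ 1676.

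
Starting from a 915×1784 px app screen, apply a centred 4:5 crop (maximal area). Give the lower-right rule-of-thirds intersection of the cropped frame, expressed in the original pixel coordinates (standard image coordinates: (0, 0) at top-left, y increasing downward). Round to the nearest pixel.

915/1784 < 4/5, so the 4:5 crop keeps the full width 915 and trims height to 915 × 5/4 = 1143.75 px.
Top offset = (1784 − 1143.75)/2 = 320.12 px; left offset = 0.
Lower-right is two-thirds across and two-thirds down within the crop:
x = 0.00 + 2 × 915.00/3 ≈ 610; y = 320.12 + 2 × 1143.75/3 ≈ 1083.

(610, 1083)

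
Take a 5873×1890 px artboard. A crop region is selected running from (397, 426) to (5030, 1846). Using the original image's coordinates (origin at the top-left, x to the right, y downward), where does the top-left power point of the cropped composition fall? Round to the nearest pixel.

Crop width = 5030 − 397 = 4633 px; one third is 1544.33 px.
Crop height = 1846 − 426 = 1420 px; one third is 473.33 px.
The top-left point is one-third across and one-third down within the crop:
x = 397 + 1 × 1544.33 ≈ 1941; y = 426 + 1 × 473.33 ≈ 899.

x = 1941 px, y = 899 px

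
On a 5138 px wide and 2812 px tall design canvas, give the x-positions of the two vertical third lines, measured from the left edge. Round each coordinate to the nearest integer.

x = 1713 px and x = 3425 px

5138 / 3 = 1712.67, so the vertical lines sit at one and two thirds of 5138.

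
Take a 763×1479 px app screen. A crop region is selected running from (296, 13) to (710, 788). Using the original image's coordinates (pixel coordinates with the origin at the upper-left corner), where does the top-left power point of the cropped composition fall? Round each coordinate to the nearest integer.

Crop width = 710 − 296 = 414 px; one third is 138.00 px.
Crop height = 788 − 13 = 775 px; one third is 258.33 px.
The top-left point is one-third across and one-third down within the crop:
x = 296 + 1 × 138.00 ≈ 434; y = 13 + 1 × 258.33 ≈ 271.

(434, 271)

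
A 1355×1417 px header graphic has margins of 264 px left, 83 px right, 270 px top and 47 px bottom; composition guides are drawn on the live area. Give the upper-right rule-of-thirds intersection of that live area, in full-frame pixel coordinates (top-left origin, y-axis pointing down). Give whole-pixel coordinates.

x = 936 px, y = 637 px

Content width = 1355 − 264 − 83 = 1008 px; content height = 1417 − 270 − 47 = 1100 px.
Upper-right is two-thirds across and one-third down within the live area.
x = 264 + 2 × 1008/3 = 264 + 672.00 ≈ 936
y = 270 + 1 × 1100/3 = 270 + 366.67 ≈ 637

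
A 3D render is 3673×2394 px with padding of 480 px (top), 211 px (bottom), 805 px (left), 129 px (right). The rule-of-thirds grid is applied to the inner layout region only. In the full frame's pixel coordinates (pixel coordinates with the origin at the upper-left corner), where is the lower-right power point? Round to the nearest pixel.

(2631, 1615)

Content width = 3673 − 805 − 129 = 2739 px; content height = 2394 − 480 − 211 = 1703 px.
Lower-right is two-thirds across and two-thirds down within the inner layout region.
x = 805 + 2 × 2739/3 = 805 + 1826.00 ≈ 2631
y = 480 + 2 × 1703/3 = 480 + 1135.33 ≈ 1615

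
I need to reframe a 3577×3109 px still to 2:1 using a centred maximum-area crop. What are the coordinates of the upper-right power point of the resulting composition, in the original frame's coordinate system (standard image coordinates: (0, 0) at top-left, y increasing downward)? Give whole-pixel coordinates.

(2385, 1256)

3577/3109 < 2/1, so the 2:1 crop keeps the full width 3577 and trims height to 3577 × 1/2 = 1788.50 px.
Top offset = (3109 − 1788.50)/2 = 660.25 px; left offset = 0.
Upper-right is two-thirds across and one-third down within the crop:
x = 0.00 + 2 × 3577.00/3 ≈ 2385; y = 660.25 + 1 × 1788.50/3 ≈ 1256.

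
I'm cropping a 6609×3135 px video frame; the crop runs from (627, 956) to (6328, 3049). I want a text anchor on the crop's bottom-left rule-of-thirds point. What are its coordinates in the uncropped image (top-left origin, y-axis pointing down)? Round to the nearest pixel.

Crop width = 6328 − 627 = 5701 px; one third is 1900.33 px.
Crop height = 3049 − 956 = 2093 px; one third is 697.67 px.
The bottom-left point is one-third across and two-thirds down within the crop:
x = 627 + 1 × 1900.33 ≈ 2527; y = 956 + 2 × 697.67 ≈ 2351.

(2527, 2351)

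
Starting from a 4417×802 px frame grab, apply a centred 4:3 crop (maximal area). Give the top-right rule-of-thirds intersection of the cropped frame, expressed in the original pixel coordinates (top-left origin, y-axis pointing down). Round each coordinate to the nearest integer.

4417/802 > 4/3, so the 4:3 crop keeps the full height 802 and trims width to 802 × 4/3 = 1069.33 px.
Left offset = (4417 − 1069.33)/2 = 1673.83 px; top offset = 0.
Top-right is two-thirds across and one-third down within the crop:
x = 1673.83 + 2 × 1069.33/3 ≈ 2387; y = 0.00 + 1 × 802.00/3 ≈ 267.

x = 2387 px, y = 267 px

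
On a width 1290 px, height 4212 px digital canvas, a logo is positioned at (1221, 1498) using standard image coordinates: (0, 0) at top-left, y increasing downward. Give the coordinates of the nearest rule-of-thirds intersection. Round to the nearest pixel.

Third lines: x ∈ {430, 860}, y ∈ {1404, 2808}.
1221 is closer to x = 860; 1498 is closer to y = 1404.
So the nearest intersection is the upper-right power point.

x = 860 px, y = 1404 px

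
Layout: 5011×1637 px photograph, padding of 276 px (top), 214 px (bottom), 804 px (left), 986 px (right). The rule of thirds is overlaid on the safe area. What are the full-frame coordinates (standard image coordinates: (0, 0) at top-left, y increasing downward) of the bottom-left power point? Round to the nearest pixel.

x = 1878 px, y = 1041 px

Content width = 5011 − 804 − 986 = 3221 px; content height = 1637 − 276 − 214 = 1147 px.
Bottom-left is one-third across and two-thirds down within the safe area.
x = 804 + 1 × 3221/3 = 804 + 1073.67 ≈ 1878
y = 276 + 2 × 1147/3 = 276 + 764.67 ≈ 1041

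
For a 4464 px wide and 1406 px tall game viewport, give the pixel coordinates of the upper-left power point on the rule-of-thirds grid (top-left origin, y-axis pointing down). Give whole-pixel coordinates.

The upper-left point sits one-third of the way across and one-third of the way down.
x = 1 × 4464/3 ≈ 1488; y = 1 × 1406/3 ≈ 469.

(1488, 469)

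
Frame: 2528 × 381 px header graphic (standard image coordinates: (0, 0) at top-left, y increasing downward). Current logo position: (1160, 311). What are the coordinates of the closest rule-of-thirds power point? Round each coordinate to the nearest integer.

(843, 254)

Third lines: x ∈ {843, 1685}, y ∈ {127, 254}.
1160 is closer to x = 843; 311 is closer to y = 254.
So the nearest intersection is the lower-left power point.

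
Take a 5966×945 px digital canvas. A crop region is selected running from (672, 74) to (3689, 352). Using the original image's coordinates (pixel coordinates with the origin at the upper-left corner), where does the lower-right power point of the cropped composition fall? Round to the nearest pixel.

Crop width = 3689 − 672 = 3017 px; one third is 1005.67 px.
Crop height = 352 − 74 = 278 px; one third is 92.67 px.
The lower-right point is two-thirds across and two-thirds down within the crop:
x = 672 + 2 × 1005.67 ≈ 2683; y = 74 + 2 × 92.67 ≈ 259.

(2683, 259)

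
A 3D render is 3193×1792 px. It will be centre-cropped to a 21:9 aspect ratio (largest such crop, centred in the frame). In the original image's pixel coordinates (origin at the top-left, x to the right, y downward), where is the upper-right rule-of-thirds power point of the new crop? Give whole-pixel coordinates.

x = 2129 px, y = 668 px

3193/1792 < 21/9, so the 21:9 crop keeps the full width 3193 and trims height to 3193 × 9/21 = 1368.43 px.
Top offset = (1792 − 1368.43)/2 = 211.79 px; left offset = 0.
Upper-right is two-thirds across and one-third down within the crop:
x = 0.00 + 2 × 3193.00/3 ≈ 2129; y = 211.79 + 1 × 1368.43/3 ≈ 668.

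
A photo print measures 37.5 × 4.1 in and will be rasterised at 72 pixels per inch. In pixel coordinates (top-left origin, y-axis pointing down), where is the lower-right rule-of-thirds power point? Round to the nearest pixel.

x = 1800 px, y = 197 px

In pixels the canvas is 37.5 × 72 = 2700 wide and 4.1 × 72 = 295.2 tall.
The lower-right point is two-thirds across and two-thirds down:
x = 2 × 2700/3 ≈ 1800; y = 2 × 295.2/3 ≈ 197.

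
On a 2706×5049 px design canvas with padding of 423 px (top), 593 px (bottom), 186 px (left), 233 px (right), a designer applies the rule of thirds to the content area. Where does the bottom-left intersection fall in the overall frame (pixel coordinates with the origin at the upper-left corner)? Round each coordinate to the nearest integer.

x = 948 px, y = 3112 px

Content width = 2706 − 186 − 233 = 2287 px; content height = 5049 − 423 − 593 = 4033 px.
Bottom-left is one-third across and two-thirds down within the content area.
x = 186 + 1 × 2287/3 = 186 + 762.33 ≈ 948
y = 423 + 2 × 4033/3 = 423 + 2688.67 ≈ 3112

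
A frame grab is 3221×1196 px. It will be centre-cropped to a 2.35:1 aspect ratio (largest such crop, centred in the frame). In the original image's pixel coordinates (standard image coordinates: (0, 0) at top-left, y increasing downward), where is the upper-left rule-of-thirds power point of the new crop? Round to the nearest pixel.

3221/1196 > 2.35/1, so the 2.35:1 crop keeps the full height 1196 and trims width to 1196 × 2.35/1 = 2810.60 px.
Left offset = (3221 − 2810.60)/2 = 205.20 px; top offset = 0.
Upper-left is one-third across and one-third down within the crop:
x = 205.20 + 1 × 2810.60/3 ≈ 1142; y = 0.00 + 1 × 1196.00/3 ≈ 399.

x = 1142 px, y = 399 px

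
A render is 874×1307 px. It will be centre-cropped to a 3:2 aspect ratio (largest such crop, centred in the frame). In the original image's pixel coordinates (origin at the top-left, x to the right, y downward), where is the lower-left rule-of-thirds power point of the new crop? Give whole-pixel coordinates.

x = 291 px, y = 751 px

874/1307 < 3/2, so the 3:2 crop keeps the full width 874 and trims height to 874 × 2/3 = 582.67 px.
Top offset = (1307 − 582.67)/2 = 362.17 px; left offset = 0.
Lower-left is one-third across and two-thirds down within the crop:
x = 0.00 + 1 × 874.00/3 ≈ 291; y = 362.17 + 2 × 582.67/3 ≈ 751.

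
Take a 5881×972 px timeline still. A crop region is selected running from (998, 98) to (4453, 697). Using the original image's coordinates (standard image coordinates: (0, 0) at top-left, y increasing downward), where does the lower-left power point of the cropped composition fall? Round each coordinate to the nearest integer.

x = 2150 px, y = 497 px

Crop width = 4453 − 998 = 3455 px; one third is 1151.67 px.
Crop height = 697 − 98 = 599 px; one third is 199.67 px.
The lower-left point is one-third across and two-thirds down within the crop:
x = 998 + 1 × 1151.67 ≈ 2150; y = 98 + 2 × 199.67 ≈ 497.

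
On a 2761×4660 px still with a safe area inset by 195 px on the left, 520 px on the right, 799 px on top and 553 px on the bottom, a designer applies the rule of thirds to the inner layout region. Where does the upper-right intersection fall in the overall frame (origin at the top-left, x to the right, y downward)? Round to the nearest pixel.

Content width = 2761 − 195 − 520 = 2046 px; content height = 4660 − 799 − 553 = 3308 px.
Upper-right is two-thirds across and one-third down within the inner layout region.
x = 195 + 2 × 2046/3 = 195 + 1364.00 ≈ 1559
y = 799 + 1 × 3308/3 = 799 + 1102.67 ≈ 1902

x = 1559 px, y = 1902 px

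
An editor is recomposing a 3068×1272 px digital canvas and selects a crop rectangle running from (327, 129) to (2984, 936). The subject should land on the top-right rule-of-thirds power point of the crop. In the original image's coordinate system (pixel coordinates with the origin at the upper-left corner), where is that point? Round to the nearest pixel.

(2098, 398)

Crop width = 2984 − 327 = 2657 px; one third is 885.67 px.
Crop height = 936 − 129 = 807 px; one third is 269.00 px.
The top-right point is two-thirds across and one-third down within the crop:
x = 327 + 2 × 885.67 ≈ 2098; y = 129 + 1 × 269.00 ≈ 398.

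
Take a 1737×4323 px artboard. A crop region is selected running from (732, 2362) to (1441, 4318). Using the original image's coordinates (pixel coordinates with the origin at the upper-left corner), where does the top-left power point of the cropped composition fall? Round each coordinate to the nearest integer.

(968, 3014)

Crop width = 1441 − 732 = 709 px; one third is 236.33 px.
Crop height = 4318 − 2362 = 1956 px; one third is 652.00 px.
The top-left point is one-third across and one-third down within the crop:
x = 732 + 1 × 236.33 ≈ 968; y = 2362 + 1 × 652.00 ≈ 3014.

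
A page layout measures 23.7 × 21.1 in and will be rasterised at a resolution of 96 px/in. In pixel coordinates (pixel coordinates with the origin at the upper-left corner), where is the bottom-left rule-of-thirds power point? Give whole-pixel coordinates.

x = 758 px, y = 1350 px

In pixels the canvas is 23.7 × 96 = 2275.2 wide and 21.1 × 96 = 2025.6 tall.
The bottom-left point is one-third across and two-thirds down:
x = 1 × 2275.2/3 ≈ 758; y = 2 × 2025.6/3 ≈ 1350.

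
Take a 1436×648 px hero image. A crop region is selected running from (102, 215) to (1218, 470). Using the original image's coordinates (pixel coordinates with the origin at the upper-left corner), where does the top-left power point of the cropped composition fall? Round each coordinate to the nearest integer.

x = 474 px, y = 300 px

Crop width = 1218 − 102 = 1116 px; one third is 372.00 px.
Crop height = 470 − 215 = 255 px; one third is 85.00 px.
The top-left point is one-third across and one-third down within the crop:
x = 102 + 1 × 372.00 ≈ 474; y = 215 + 1 × 85.00 ≈ 300.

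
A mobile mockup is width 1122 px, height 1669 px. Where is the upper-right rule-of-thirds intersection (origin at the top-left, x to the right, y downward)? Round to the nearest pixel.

The upper-right point sits two-thirds of the way across and one-third of the way down.
x = 2 × 1122/3 ≈ 748; y = 1 × 1669/3 ≈ 556.

(748, 556)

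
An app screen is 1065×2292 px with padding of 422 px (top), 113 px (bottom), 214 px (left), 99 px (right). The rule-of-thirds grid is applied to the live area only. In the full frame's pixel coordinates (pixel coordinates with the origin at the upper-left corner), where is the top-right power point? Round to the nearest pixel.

(715, 1008)

Content width = 1065 − 214 − 99 = 752 px; content height = 2292 − 422 − 113 = 1757 px.
Top-right is two-thirds across and one-third down within the live area.
x = 214 + 2 × 752/3 = 214 + 501.33 ≈ 715
y = 422 + 1 × 1757/3 = 422 + 585.67 ≈ 1008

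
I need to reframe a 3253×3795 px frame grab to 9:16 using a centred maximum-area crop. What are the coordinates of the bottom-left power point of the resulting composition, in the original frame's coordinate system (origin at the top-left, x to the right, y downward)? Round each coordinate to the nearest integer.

(1271, 2530)

3253/3795 > 9/16, so the 9:16 crop keeps the full height 3795 and trims width to 3795 × 9/16 = 2134.69 px.
Left offset = (3253 − 2134.69)/2 = 559.16 px; top offset = 0.
Bottom-left is one-third across and two-thirds down within the crop:
x = 559.16 + 1 × 2134.69/3 ≈ 1271; y = 0.00 + 2 × 3795.00/3 ≈ 2530.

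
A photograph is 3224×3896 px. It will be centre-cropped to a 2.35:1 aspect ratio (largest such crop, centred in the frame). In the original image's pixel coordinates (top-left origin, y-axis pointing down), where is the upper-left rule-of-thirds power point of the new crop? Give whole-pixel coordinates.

x = 1075 px, y = 1719 px

3224/3896 < 2.35/1, so the 2.35:1 crop keeps the full width 3224 and trims height to 3224 × 1/2.35 = 1371.91 px.
Top offset = (3896 − 1371.91)/2 = 1262.04 px; left offset = 0.
Upper-left is one-third across and one-third down within the crop:
x = 0.00 + 1 × 3224.00/3 ≈ 1075; y = 1262.04 + 1 × 1371.91/3 ≈ 1719.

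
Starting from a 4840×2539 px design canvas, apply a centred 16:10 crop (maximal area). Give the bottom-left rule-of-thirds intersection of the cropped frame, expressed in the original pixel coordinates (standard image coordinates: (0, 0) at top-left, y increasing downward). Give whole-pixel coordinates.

(1743, 1693)

4840/2539 > 16/10, so the 16:10 crop keeps the full height 2539 and trims width to 2539 × 16/10 = 4062.40 px.
Left offset = (4840 − 4062.40)/2 = 388.80 px; top offset = 0.
Bottom-left is one-third across and two-thirds down within the crop:
x = 388.80 + 1 × 4062.40/3 ≈ 1743; y = 0.00 + 2 × 2539.00/3 ≈ 1693.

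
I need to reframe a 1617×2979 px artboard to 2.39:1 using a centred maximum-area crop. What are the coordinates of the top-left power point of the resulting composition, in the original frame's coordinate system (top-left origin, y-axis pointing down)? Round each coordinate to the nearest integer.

(539, 1377)

1617/2979 < 2.39/1, so the 2.39:1 crop keeps the full width 1617 and trims height to 1617 × 1/2.39 = 676.57 px.
Top offset = (2979 − 676.57)/2 = 1151.22 px; left offset = 0.
Top-left is one-third across and one-third down within the crop:
x = 0.00 + 1 × 1617.00/3 ≈ 539; y = 1151.22 + 1 × 676.57/3 ≈ 1377.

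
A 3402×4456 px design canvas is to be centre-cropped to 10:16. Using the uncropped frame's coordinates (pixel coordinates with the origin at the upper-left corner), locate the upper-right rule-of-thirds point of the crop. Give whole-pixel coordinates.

(2165, 1485)

3402/4456 > 10/16, so the 10:16 crop keeps the full height 4456 and trims width to 4456 × 10/16 = 2785.00 px.
Left offset = (3402 − 2785.00)/2 = 308.50 px; top offset = 0.
Upper-right is two-thirds across and one-third down within the crop:
x = 308.50 + 2 × 2785.00/3 ≈ 2165; y = 0.00 + 1 × 4456.00/3 ≈ 1485.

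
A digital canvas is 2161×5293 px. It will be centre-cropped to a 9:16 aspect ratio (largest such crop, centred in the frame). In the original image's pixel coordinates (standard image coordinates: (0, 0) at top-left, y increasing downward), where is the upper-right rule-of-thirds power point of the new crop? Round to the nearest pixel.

2161/5293 < 9/16, so the 9:16 crop keeps the full width 2161 and trims height to 2161 × 16/9 = 3841.78 px.
Top offset = (5293 − 3841.78)/2 = 725.61 px; left offset = 0.
Upper-right is two-thirds across and one-third down within the crop:
x = 0.00 + 2 × 2161.00/3 ≈ 1441; y = 725.61 + 1 × 3841.78/3 ≈ 2006.

x = 1441 px, y = 2006 px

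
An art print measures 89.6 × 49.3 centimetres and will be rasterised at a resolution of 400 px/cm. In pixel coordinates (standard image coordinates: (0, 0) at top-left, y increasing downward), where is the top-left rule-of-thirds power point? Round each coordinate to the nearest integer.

In pixels the canvas is 89.6 × 400 = 35840 wide and 49.3 × 400 = 19720 tall.
The top-left point is one-third across and one-third down:
x = 1 × 35840/3 ≈ 11947; y = 1 × 19720/3 ≈ 6573.

(11947, 6573)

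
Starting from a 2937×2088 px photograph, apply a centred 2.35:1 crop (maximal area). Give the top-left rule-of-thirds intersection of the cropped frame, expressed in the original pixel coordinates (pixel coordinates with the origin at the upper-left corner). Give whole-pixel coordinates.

2937/2088 < 2.35/1, so the 2.35:1 crop keeps the full width 2937 and trims height to 2937 × 1/2.35 = 1249.79 px.
Top offset = (2088 − 1249.79)/2 = 419.11 px; left offset = 0.
Top-left is one-third across and one-third down within the crop:
x = 0.00 + 1 × 2937.00/3 ≈ 979; y = 419.11 + 1 × 1249.79/3 ≈ 836.

x = 979 px, y = 836 px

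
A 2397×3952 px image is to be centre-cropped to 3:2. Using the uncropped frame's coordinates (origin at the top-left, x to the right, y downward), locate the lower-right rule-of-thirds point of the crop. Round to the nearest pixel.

2397/3952 < 3/2, so the 3:2 crop keeps the full width 2397 and trims height to 2397 × 2/3 = 1598.00 px.
Top offset = (3952 − 1598.00)/2 = 1177.00 px; left offset = 0.
Lower-right is two-thirds across and two-thirds down within the crop:
x = 0.00 + 2 × 2397.00/3 ≈ 1598; y = 1177.00 + 2 × 1598.00/3 ≈ 2242.

(1598, 2242)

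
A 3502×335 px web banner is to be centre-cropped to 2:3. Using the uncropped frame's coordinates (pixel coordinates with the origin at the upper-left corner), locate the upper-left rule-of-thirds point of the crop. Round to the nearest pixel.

x = 1714 px, y = 112 px

3502/335 > 2/3, so the 2:3 crop keeps the full height 335 and trims width to 335 × 2/3 = 223.33 px.
Left offset = (3502 − 223.33)/2 = 1639.33 px; top offset = 0.
Upper-left is one-third across and one-third down within the crop:
x = 1639.33 + 1 × 223.33/3 ≈ 1714; y = 0.00 + 1 × 335.00/3 ≈ 112.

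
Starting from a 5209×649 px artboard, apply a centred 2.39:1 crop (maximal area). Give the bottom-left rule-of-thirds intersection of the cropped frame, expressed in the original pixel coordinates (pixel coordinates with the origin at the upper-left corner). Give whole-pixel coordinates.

5209/649 > 2.39/1, so the 2.39:1 crop keeps the full height 649 and trims width to 649 × 2.39/1 = 1551.11 px.
Left offset = (5209 − 1551.11)/2 = 1828.94 px; top offset = 0.
Bottom-left is one-third across and two-thirds down within the crop:
x = 1828.94 + 1 × 1551.11/3 ≈ 2346; y = 0.00 + 2 × 649.00/3 ≈ 433.

(2346, 433)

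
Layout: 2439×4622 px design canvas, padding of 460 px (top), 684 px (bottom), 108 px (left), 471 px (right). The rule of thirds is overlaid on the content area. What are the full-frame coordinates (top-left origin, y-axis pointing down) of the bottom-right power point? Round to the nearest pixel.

Content width = 2439 − 108 − 471 = 1860 px; content height = 4622 − 460 − 684 = 3478 px.
Bottom-right is two-thirds across and two-thirds down within the content area.
x = 108 + 2 × 1860/3 = 108 + 1240.00 ≈ 1348
y = 460 + 2 × 3478/3 = 460 + 2318.67 ≈ 2779

x = 1348 px, y = 2779 px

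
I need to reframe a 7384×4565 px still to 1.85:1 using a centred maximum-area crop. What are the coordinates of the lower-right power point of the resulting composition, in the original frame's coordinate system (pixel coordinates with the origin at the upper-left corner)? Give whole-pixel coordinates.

7384/4565 < 1.85/1, so the 1.85:1 crop keeps the full width 7384 and trims height to 7384 × 1/1.85 = 3991.35 px.
Top offset = (4565 − 3991.35)/2 = 286.82 px; left offset = 0.
Lower-right is two-thirds across and two-thirds down within the crop:
x = 0.00 + 2 × 7384.00/3 ≈ 4923; y = 286.82 + 2 × 3991.35/3 ≈ 2948.

x = 4923 px, y = 2948 px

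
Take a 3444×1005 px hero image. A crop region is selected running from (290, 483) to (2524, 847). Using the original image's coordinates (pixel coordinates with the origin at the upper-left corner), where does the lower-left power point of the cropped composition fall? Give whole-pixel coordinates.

Crop width = 2524 − 290 = 2234 px; one third is 744.67 px.
Crop height = 847 − 483 = 364 px; one third is 121.33 px.
The lower-left point is one-third across and two-thirds down within the crop:
x = 290 + 1 × 744.67 ≈ 1035; y = 483 + 2 × 121.33 ≈ 726.

x = 1035 px, y = 726 px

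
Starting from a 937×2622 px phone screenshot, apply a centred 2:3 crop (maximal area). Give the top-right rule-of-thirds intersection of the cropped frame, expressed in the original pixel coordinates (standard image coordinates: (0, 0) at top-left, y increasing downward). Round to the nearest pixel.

(625, 1077)

937/2622 < 2/3, so the 2:3 crop keeps the full width 937 and trims height to 937 × 3/2 = 1405.50 px.
Top offset = (2622 − 1405.50)/2 = 608.25 px; left offset = 0.
Top-right is two-thirds across and one-third down within the crop:
x = 0.00 + 2 × 937.00/3 ≈ 625; y = 608.25 + 1 × 1405.50/3 ≈ 1077.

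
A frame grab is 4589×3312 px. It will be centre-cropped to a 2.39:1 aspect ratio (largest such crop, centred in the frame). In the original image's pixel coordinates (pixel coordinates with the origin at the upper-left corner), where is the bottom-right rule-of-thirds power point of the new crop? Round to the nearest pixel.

(3059, 1976)

4589/3312 < 2.39/1, so the 2.39:1 crop keeps the full width 4589 and trims height to 4589 × 1/2.39 = 1920.08 px.
Top offset = (3312 − 1920.08)/2 = 695.96 px; left offset = 0.
Bottom-right is two-thirds across and two-thirds down within the crop:
x = 0.00 + 2 × 4589.00/3 ≈ 3059; y = 695.96 + 2 × 1920.08/3 ≈ 1976.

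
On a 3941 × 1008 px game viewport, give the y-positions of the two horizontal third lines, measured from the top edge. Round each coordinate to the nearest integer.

336 px and 672 px

1008 / 3 = 336, so the horizontal lines sit at one and two thirds of 1008.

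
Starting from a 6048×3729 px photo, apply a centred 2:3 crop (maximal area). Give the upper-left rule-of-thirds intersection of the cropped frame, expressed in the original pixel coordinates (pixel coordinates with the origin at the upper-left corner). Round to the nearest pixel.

6048/3729 > 2/3, so the 2:3 crop keeps the full height 3729 and trims width to 3729 × 2/3 = 2486.00 px.
Left offset = (6048 − 2486.00)/2 = 1781.00 px; top offset = 0.
Upper-left is one-third across and one-third down within the crop:
x = 1781.00 + 1 × 2486.00/3 ≈ 2610; y = 0.00 + 1 × 3729.00/3 ≈ 1243.

(2610, 1243)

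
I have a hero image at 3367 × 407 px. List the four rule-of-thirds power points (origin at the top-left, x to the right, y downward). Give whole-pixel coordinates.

(1122, 136), (2245, 136), (1122, 271), (2245, 271)

One third of 3367 is 1122.33; one third of 407 is 135.67.
Vertical third lines at x = 1122 and x = 2245; horizontal third lines at y = 136 and y = 271.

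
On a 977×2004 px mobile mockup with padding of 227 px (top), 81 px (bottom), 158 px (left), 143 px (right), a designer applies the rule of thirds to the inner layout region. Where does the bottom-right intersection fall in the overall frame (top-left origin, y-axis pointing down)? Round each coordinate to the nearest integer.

Content width = 977 − 158 − 143 = 676 px; content height = 2004 − 227 − 81 = 1696 px.
Bottom-right is two-thirds across and two-thirds down within the inner layout region.
x = 158 + 2 × 676/3 = 158 + 450.67 ≈ 609
y = 227 + 2 × 1696/3 = 227 + 1130.67 ≈ 1358

x = 609 px, y = 1358 px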